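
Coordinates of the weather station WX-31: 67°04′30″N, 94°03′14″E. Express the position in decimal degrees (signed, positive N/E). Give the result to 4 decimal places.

+67.0750°, +94.0539°

lat: 67.0750° N → +67.0750°
lon: 94.0539° E → +94.0539°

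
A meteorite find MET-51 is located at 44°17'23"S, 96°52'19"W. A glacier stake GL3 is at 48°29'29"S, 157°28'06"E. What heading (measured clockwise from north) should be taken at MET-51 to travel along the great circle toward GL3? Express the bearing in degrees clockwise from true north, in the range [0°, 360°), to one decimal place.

224.0°

MET-51: φ = -44.28972°, λ = -96.87194°
GL3: φ = -48.49139°, λ = +157.46833°
Δλ = -105.6597°
y = sin Δλ · cos φ₂ = -0.638133
x = cos φ₁ sin φ₂ − sin φ₁ cos φ₂ cos Δλ = -0.660959
θ = atan2(y, x) = -136.0066° → 223.9934° (mod 360°)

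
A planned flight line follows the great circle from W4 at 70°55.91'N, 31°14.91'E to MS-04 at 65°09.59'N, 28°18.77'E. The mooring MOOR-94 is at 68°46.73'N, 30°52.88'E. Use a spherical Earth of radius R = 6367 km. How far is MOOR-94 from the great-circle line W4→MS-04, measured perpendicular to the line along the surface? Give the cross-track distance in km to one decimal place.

W4: φ = +70.93183°, λ = +31.24850°
MS-04: φ = +65.15983°, λ = +28.31283°
MOOR-94: φ = +68.77883°, λ = +30.88133°
δ₁₃ = central angle W4→MOOR-94 = 0.037642 rad  (haversine)
θ₁₃ = bearing W4→MOOR-94 = 183.534°,  θ₁₂ = bearing W4→MS-04 = 192.136°
dₓₜ = R·arcsin(sin δ₁₃ · sin(θ₁₃ − θ₁₂)) = 6367·arcsin(0.03763·sin(-8.602°)) = -35.840 km
|dₓₜ| = 35.840 km

35.8 km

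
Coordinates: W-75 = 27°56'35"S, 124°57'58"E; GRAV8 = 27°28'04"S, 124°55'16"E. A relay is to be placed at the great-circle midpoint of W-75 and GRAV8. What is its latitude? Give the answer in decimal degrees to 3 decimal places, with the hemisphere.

W-75: φ = -27.94306°, λ = +124.96611°
GRAV8: φ = -27.46778°, λ = +124.92111°
Bx = cos φ₂ cos Δλ = 0.887270,  By = cos φ₂ sin Δλ = -0.000697
φₘ = atan2(sin φ₁ + sin φ₂, √((cos φ₁ + Bx)² + By²)) = -27.70542°
λₘ = λ₁ + atan2(By, cos φ₁ + Bx) = 124.94356°

27.705°S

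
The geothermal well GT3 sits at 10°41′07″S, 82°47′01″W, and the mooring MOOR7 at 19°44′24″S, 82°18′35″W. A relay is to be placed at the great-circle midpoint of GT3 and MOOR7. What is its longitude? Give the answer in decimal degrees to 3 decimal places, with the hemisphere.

GT3: φ = -10.68528°, λ = -82.78361°
MOOR7: φ = -19.74000°, λ = -82.30972°
Bx = cos φ₂ cos Δλ = 0.941203,  By = cos φ₂ sin Δλ = 0.007785
φₘ = atan2(sin φ₁ + sin φ₂, √((cos φ₁ + Bx)² + By²)) = -15.21276°
λₘ = λ₁ + atan2(By, cos φ₁ + Bx) = -82.55177°

82.552°W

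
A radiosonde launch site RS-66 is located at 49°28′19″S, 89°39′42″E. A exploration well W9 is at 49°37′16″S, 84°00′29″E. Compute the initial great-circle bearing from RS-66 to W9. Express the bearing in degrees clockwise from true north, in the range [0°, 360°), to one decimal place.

265.5°

RS-66: φ = -49.47194°, λ = +89.66167°
W9: φ = -49.62111°, λ = +84.00806°
Δλ = -5.6536°
y = sin Δλ · cos φ₂ = -0.063821
x = cos φ₁ sin φ₂ − sin φ₁ cos φ₂ cos Δλ = -0.004999
θ = atan2(y, x) = -94.4785° → 265.5215° (mod 360°)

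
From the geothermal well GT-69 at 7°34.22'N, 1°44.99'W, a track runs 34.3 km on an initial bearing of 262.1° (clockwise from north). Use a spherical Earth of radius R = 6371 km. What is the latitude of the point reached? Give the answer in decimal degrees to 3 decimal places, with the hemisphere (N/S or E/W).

7.528°N

GT-69: φ = +7.57033°, λ = -1.74983°
δ = d/R = 34.3/6371 = 0.005384 rad
φ₂ = arcsin(sin φ₁ cos δ + cos φ₁ sin δ cos θ)
   = arcsin(0.13174·0.99999 + 0.99128·0.00538·-0.13744) = 7.52783°
λ₂ = λ₁ + atan2(sin θ sin δ cos φ₁, cos δ − sin φ₁ sin φ₂) = -2.05803°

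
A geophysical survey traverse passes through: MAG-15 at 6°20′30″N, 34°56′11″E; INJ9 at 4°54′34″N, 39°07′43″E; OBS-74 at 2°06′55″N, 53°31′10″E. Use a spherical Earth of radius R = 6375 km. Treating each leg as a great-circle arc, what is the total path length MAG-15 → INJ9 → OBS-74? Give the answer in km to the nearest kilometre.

MAG-15: φ = +6.34167°, λ = +34.93639°
INJ9: φ = +4.90944°, λ = +39.12861°
OBS-74: φ = +2.11528°, λ = +53.51944°
MAG-15→INJ9: c = 0.076985 rad, d = 490.78 km
INJ9→OBS-74: c = 0.255368 rad, d = 1627.97 km
Total = 490.78 + 1627.97 = 2118.75 km

2119 km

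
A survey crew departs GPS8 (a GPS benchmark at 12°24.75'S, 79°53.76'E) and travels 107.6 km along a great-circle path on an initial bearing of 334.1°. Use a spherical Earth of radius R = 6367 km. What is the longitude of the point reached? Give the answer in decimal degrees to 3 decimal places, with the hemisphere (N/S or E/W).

79.464°E

GPS8: φ = -12.41250°, λ = +79.89600°
δ = d/R = 107.6/6367 = 0.016900 rad
φ₂ = arcsin(sin φ₁ cos δ + cos φ₁ sin δ cos θ)
   = arcsin(-0.21495·0.99986 + 0.97663·0.01690·0.89956) = -11.54114°
λ₂ = λ₁ + atan2(sin θ sin δ cos φ₁, cos δ − sin φ₁ sin φ₂) = 79.46434°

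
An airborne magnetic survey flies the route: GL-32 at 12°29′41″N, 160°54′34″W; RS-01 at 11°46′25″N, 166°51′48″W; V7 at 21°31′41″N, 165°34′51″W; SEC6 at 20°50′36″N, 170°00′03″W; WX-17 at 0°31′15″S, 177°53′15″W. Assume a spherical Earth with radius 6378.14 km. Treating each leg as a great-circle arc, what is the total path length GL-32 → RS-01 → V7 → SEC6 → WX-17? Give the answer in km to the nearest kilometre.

4741 km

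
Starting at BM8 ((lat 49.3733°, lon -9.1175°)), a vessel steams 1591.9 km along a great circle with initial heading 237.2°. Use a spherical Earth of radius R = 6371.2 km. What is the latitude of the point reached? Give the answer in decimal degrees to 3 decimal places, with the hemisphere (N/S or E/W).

δ = d/R = 1591.9/6371.2 = 0.249859 rad
φ₂ = arcsin(sin φ₁ cos δ + cos φ₁ sin δ cos θ)
   = arcsin(0.75897·0.96895 + 0.65113·0.24727·-0.54171) = 40.40479°
λ₂ = λ₁ + atan2(sin θ sin δ cos φ₁, cos δ − sin φ₁ sin φ₂) = -24.95718°

40.405°N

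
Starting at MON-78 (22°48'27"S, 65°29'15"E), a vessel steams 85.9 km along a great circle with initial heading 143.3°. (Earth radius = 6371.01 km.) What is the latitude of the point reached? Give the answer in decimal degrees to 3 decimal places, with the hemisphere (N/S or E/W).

23.426°S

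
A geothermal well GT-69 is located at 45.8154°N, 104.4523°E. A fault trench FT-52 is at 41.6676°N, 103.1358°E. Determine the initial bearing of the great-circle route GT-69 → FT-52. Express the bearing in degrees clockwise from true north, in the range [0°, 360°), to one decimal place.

193.4°

Δλ = -1.3165°
y = sin Δλ · cos φ₂ = -0.017163
x = cos φ₁ sin φ₂ − sin φ₁ cos φ₂ cos Δλ = -0.072188
θ = atan2(y, x) = -166.6262° → 193.3738° (mod 360°)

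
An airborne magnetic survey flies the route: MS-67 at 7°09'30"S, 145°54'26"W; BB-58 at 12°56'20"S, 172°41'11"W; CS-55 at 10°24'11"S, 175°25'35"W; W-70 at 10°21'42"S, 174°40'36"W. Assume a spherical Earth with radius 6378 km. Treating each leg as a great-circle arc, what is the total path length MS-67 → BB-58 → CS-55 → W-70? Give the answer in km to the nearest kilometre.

3496 km

MS-67: φ = -7.15833°, λ = -145.90722°
BB-58: φ = -12.93889°, λ = -172.68639°
CS-55: φ = -10.40306°, λ = -175.42639°
W-70: φ = -10.36167°, λ = -174.67667°
MS-67→BB-58: c = 0.470807 rad, d = 3002.81 km
BB-58→CS-55: c = 0.064434 rad, d = 410.96 km
CS-55→W-70: c = 0.012891 rad, d = 82.22 km
Total = 3002.81 + 410.96 + 82.22 = 3495.99 km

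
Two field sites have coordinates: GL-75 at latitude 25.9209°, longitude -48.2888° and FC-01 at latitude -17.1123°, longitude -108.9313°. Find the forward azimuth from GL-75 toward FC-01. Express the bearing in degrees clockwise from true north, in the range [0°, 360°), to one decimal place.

240.6°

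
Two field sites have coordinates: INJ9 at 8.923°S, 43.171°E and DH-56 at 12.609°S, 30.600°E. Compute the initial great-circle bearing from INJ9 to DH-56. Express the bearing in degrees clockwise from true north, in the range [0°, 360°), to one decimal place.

252.3°

Δλ = -12.5710°
y = sin Δλ · cos φ₂ = -0.212400
x = cos φ₁ sin φ₂ − sin φ₁ cos φ₂ cos Δλ = -0.067917
θ = atan2(y, x) = -107.7322° → 252.2678° (mod 360°)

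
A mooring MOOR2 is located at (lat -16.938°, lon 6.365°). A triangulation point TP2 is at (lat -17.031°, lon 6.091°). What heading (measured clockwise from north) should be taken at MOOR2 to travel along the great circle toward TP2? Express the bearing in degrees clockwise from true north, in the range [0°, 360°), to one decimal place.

250.4°

Δλ = -0.2740°
y = sin Δλ · cos φ₂ = -0.004572
x = cos φ₁ sin φ₂ − sin φ₁ cos φ₂ cos Δλ = -0.001626
θ = atan2(y, x) = -109.5795° → 250.4205° (mod 360°)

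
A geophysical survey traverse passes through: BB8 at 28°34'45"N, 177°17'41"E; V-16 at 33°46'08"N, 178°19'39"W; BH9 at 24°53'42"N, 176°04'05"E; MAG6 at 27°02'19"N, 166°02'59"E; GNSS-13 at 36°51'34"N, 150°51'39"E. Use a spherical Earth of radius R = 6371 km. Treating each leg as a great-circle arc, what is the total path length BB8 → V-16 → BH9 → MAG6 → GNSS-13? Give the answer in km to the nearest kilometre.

BB8: φ = +28.57917°, λ = +177.29472°
V-16: φ = +33.76889°, λ = -178.32750°
BH9: φ = +24.89500°, λ = +176.06806°
MAG6: φ = +27.03861°, λ = +166.04972°
GNSS-13: φ = +36.85944°, λ = +150.86083°
BB8→V-16: c = 0.111675 rad, d = 711.48 km
V-16→BH9: c = 0.176719 rad, d = 1125.88 km
BH9→MAG6: c = 0.161539 rad, d = 1029.17 km
MAG6→GNSS-13: c = 0.282179 rad, d = 1797.76 km
Total = 711.48 + 1125.88 + 1029.17 + 1797.76 = 4664.29 km

4664 km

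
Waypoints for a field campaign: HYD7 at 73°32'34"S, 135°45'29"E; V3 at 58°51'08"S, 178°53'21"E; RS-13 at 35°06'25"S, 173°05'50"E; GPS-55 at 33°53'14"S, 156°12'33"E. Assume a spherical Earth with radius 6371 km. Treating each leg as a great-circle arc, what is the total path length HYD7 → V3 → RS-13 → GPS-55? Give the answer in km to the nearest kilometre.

6663 km

HYD7: φ = -73.54278°, λ = +135.75806°
V3: φ = -58.85222°, λ = +178.88917°
RS-13: φ = -35.10694°, λ = +173.09722°
GPS-55: φ = -33.88722°, λ = +156.20917°
HYD7→V3: c = 0.382554 rad, d = 2437.25 km
V3→RS-13: c = 0.419766 rad, d = 2674.33 km
RS-13→GPS-55: c = 0.243559 rad, d = 1551.71 km
Total = 2437.25 + 2674.33 + 1551.71 = 6663.29 km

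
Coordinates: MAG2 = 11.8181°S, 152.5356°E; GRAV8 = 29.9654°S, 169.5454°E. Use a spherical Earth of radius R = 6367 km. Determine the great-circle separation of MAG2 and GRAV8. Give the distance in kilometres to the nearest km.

2673 km

Δφ = -18.1473°,  Δλ = 17.0098°
a = sin²(Δφ/2) + cos φ₁ cos φ₂ sin²(Δλ/2) = 0.043418
c = 2·arcsin(√a) = 0.419815 rad = 24.0536°
d = R·c = 6367 × 0.419815 = 2673.0 km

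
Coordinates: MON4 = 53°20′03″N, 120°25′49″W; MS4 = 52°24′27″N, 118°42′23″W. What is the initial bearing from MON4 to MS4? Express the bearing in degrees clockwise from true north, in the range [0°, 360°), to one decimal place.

131.0°

MON4: φ = +53.33417°, λ = -120.43028°
MS4: φ = +52.40750°, λ = -118.70639°
Δλ = 1.7239°
y = sin Δλ · cos φ₂ = 0.018352
x = cos φ₁ sin φ₂ − sin φ₁ cos φ₂ cos Δλ = -0.015951
θ = atan2(y, x) = 130.9967° → 130.9967° (mod 360°)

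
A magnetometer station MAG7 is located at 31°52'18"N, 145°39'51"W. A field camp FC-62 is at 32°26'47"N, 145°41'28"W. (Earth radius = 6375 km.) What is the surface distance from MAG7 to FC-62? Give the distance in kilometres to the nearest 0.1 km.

64.0 km

MAG7: φ = +31.87167°, λ = -145.66417°
FC-62: φ = +32.44639°, λ = -145.69111°
Δφ = 0.5747°,  Δλ = -0.0269°
a = sin²(Δφ/2) + cos φ₁ cos φ₂ sin²(Δλ/2) = 0.000025
c = 2·arcsin(√a) = 0.010039 rad = 0.5752°
d = R·c = 6375 × 0.010039 = 64.0 km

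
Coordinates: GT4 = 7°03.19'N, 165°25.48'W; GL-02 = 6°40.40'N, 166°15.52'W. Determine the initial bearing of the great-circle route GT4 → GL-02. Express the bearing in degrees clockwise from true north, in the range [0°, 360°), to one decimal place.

245.4°

GT4: φ = +7.05317°, λ = -165.42467°
GL-02: φ = +6.67333°, λ = -166.25867°
Δλ = -0.8340°
y = sin Δλ · cos φ₂ = -0.014457
x = cos φ₁ sin φ₂ − sin φ₁ cos φ₂ cos Δλ = -0.006616
θ = atan2(y, x) = -114.5917° → 245.4083° (mod 360°)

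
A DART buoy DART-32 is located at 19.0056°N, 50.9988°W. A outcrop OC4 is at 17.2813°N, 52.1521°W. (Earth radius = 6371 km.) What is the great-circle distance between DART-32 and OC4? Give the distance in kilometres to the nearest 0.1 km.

227.2 km

Δφ = -1.7243°,  Δλ = -1.1533°
a = sin²(Δφ/2) + cos φ₁ cos φ₂ sin²(Δλ/2) = 0.000318
c = 2·arcsin(√a) = 0.035659 rad = 2.0431°
d = R·c = 6371 × 0.035659 = 227.2 km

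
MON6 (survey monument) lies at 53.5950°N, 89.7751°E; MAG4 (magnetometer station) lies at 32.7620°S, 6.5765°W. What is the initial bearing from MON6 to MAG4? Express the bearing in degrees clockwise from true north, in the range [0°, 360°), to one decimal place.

253.6°

Δλ = -96.3516°
y = sin Δλ · cos φ₂ = -0.835764
x = cos φ₁ sin φ₂ − sin φ₁ cos φ₂ cos Δλ = -0.246292
θ = atan2(y, x) = -106.4197° → 253.5803° (mod 360°)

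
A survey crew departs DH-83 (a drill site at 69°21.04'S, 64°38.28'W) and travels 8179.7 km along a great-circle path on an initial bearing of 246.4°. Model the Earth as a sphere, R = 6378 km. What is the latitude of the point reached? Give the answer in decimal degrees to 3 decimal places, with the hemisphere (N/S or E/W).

23.667°S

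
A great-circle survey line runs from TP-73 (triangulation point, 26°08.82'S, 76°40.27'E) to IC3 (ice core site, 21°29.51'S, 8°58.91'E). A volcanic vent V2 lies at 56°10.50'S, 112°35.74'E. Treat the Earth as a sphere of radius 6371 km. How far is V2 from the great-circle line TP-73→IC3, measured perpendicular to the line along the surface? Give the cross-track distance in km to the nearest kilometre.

4106 km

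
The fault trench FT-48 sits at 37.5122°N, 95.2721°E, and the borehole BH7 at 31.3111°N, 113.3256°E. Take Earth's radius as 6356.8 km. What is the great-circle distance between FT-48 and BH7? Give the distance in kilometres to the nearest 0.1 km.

1786.1 km

Δφ = -6.2011°,  Δλ = 18.0535°
a = sin²(Δφ/2) + cos φ₁ cos φ₂ sin²(Δλ/2) = 0.019608
c = 2·arcsin(√a) = 0.280980 rad = 16.0990°
d = R·c = 6356.8 × 0.280980 = 1786.1 km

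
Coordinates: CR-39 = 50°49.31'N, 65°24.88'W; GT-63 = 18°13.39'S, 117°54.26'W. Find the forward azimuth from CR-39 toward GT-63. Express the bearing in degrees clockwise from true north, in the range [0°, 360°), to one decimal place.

229.4°

CR-39: φ = +50.82183°, λ = -65.41467°
GT-63: φ = -18.22317°, λ = -117.90433°
Δλ = -52.4897°
y = sin Δλ · cos φ₂ = -0.753459
x = cos φ₁ sin φ₂ − sin φ₁ cos φ₂ cos Δλ = -0.645895
θ = atan2(y, x) = -130.6045° → 229.3955° (mod 360°)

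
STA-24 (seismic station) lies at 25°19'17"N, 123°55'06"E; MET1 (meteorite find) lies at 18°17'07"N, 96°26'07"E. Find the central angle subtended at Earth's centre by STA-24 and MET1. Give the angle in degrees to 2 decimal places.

26.41°

STA-24: φ = +25.32139°, λ = +123.91833°
MET1: φ = +18.28528°, λ = +96.43528°
Δφ = -7.0361°,  Δλ = -27.4831°
a = sin²(Δφ/2) + cos φ₁ cos φ₂ sin²(Δλ/2) = 0.052195
c = 2·arcsin(√a) = 0.460996 rad = 26.4131°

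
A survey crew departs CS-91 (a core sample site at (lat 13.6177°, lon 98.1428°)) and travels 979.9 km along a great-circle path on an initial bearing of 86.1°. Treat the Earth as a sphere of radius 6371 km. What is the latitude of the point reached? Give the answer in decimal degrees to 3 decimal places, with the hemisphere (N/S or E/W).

14.051°N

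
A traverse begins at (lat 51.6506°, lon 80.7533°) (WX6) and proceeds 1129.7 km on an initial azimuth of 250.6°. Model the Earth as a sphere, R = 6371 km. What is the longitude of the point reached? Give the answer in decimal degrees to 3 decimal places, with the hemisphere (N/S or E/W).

δ = d/R = 1129.7/6371 = 0.177319 rad
φ₂ = arcsin(sin φ₁ cos δ + cos φ₁ sin δ cos θ)
   = arcsin(0.78424·0.98432 + 0.62046·0.17639·-0.33216) = 47.35728°
λ₂ = λ₁ + atan2(sin θ sin δ cos φ₁, cos δ − sin φ₁ sin φ₂) = 66.53593°

66.536°E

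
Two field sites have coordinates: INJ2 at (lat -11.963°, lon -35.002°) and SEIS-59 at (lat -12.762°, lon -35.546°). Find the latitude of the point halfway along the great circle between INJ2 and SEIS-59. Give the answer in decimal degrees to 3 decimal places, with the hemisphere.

Bx = cos φ₂ cos Δλ = 0.975252,  By = cos φ₂ sin Δλ = -0.009260
φₘ = atan2(sin φ₁ + sin φ₂, √((cos φ₁ + Bx)² + By²)) = -12.36264°
λₘ = λ₁ + atan2(By, cos φ₁ + Bx) = -35.27358°

12.363°S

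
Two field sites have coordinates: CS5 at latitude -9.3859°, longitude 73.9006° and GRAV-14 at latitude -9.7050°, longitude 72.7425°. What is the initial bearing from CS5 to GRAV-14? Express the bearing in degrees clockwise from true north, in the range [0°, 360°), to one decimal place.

254.3°

Δλ = -1.1581°
y = sin Δλ · cos φ₂ = -0.019922
x = cos φ₁ sin φ₂ − sin φ₁ cos φ₂ cos Δλ = -0.005602
θ = atan2(y, x) = -105.7062° → 254.2938° (mod 360°)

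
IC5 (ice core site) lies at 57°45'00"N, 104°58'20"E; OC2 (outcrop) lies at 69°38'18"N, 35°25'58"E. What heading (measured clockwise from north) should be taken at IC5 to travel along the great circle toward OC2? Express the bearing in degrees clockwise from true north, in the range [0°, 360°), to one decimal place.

320.6°

IC5: φ = +57.75000°, λ = +104.97222°
OC2: φ = +69.63833°, λ = +35.43278°
Δλ = -69.5394°
y = sin Δλ · cos φ₂ = -0.325994
x = cos φ₁ sin φ₂ − sin φ₁ cos φ₂ cos Δλ = 0.397407
θ = atan2(y, x) = -39.3621° → 320.6379° (mod 360°)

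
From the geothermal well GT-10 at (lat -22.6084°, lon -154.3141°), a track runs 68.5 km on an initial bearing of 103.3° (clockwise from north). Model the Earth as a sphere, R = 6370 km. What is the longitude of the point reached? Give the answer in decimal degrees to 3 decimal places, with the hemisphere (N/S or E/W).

153.664°W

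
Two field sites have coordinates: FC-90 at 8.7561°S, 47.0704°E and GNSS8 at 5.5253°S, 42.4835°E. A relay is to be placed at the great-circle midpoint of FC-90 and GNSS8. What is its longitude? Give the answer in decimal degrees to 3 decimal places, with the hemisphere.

Bx = cos φ₂ cos Δλ = 0.992166,  By = cos φ₂ sin Δλ = -0.079599
φₘ = atan2(sin φ₁ + sin φ₂, √((cos φ₁ + Bx)² + By²)) = -7.14637°
λₘ = λ₁ + atan2(By, cos φ₁ + Bx) = 44.76884°

44.769°E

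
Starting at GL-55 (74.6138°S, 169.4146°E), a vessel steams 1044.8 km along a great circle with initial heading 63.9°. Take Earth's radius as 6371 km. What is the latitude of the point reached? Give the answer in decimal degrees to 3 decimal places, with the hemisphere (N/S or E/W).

δ = d/R = 1044.8/6371 = 0.163993 rad
φ₂ = arcsin(sin φ₁ cos δ + cos φ₁ sin δ cos θ)
   = arcsin(-0.96416·0.98658 + 0.26532·0.16326·0.43994) = -68.77514°
λ₂ = λ₁ + atan2(sin θ sin δ cos φ₁, cos δ − sin φ₁ sin φ₂) = -166.69612°

68.775°S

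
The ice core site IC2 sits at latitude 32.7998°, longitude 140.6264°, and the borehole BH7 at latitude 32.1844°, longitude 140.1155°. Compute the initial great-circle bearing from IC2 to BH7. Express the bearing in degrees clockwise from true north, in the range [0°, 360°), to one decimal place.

215.1°

Δλ = -0.5109°
y = sin Δλ · cos φ₂ = -0.007547
x = cos φ₁ sin φ₂ − sin φ₁ cos φ₂ cos Δλ = -0.010722
θ = atan2(y, x) = -144.8613° → 215.1387° (mod 360°)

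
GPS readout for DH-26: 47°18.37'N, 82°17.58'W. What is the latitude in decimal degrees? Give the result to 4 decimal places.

47° + 18.37′/60 = 47 + 0.30617 = 47.3062°

47.3062°N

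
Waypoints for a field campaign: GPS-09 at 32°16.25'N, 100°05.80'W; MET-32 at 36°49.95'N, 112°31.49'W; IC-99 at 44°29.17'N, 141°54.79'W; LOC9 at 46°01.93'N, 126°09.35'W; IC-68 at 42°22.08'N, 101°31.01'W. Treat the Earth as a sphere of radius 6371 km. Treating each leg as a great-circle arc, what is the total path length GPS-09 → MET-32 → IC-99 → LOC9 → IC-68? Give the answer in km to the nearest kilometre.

7090 km

GPS-09: φ = +32.27083°, λ = -100.09667°
MET-32: φ = +36.83250°, λ = -112.52483°
IC-99: φ = +44.48617°, λ = -141.91317°
LOC9: φ = +46.03217°, λ = -126.15583°
IC-68: φ = +42.36800°, λ = -101.51683°
GPS-09→MET-32: c = 0.195382 rad, d = 1244.78 km
MET-32→IC-99: c = 0.408772 rad, d = 2604.29 km
IC-99→LOC9: c = 0.195127 rad, d = 1243.15 km
LOC9→IC-68: c = 0.313519 rad, d = 1997.43 km
Total = 1244.78 + 2604.29 + 1243.15 + 1997.43 = 7089.65 km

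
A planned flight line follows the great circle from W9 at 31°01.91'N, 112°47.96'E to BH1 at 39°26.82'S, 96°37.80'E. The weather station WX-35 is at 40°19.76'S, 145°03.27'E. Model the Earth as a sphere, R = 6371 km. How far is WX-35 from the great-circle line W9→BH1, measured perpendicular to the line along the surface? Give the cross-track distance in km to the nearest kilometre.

4074 km

W9: φ = +31.03183°, λ = +112.79933°
BH1: φ = -39.44700°, λ = +96.63000°
WX-35: φ = -40.32933°, λ = +145.05450°
δ₁₃ = central angle W9→WX-35 = 1.350217 rad  (haversine)
θ₁₃ = bearing W9→WX-35 = 155.358°,  θ₁₂ = bearing W9→BH1 = 193.063°
dₓₜ = R·arcsin(sin δ₁₃ · sin(θ₁₃ − θ₁₂)) = 6371·arcsin(0.97577·sin(-37.706°)) = -4074.223 km
|dₓₜ| = 4074.223 km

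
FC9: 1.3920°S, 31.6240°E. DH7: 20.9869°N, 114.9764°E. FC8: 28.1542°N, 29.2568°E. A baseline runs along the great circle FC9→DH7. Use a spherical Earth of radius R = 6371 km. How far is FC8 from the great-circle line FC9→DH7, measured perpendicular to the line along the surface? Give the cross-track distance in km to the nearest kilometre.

δ₁₃ = central angle FC9→FC8 = 0.517202 rad  (haversine)
θ₁₃ = bearing FC9→FC8 = 355.776°,  θ₁₂ = bearing FC9→DH7 = 68.748°
dₓₜ = R·arcsin(sin δ₁₃ · sin(θ₁₃ − θ₁₂)) = 6371·arcsin(0.49445·sin(287.028°)) = -3137.309 km
|dₓₜ| = 3137.309 km

3137 km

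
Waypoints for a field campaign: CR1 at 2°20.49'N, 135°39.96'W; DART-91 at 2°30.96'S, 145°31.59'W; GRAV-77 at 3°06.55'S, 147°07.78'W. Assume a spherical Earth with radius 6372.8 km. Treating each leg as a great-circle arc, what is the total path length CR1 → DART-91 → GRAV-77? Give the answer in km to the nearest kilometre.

CR1: φ = +2.34150°, λ = -135.66600°
DART-91: φ = -2.51600°, λ = -145.52650°
GRAV-77: φ = -3.10917°, λ = -147.12967°
CR1→DART-91: c = 0.191801 rad, d = 1222.31 km
DART-91→GRAV-77: c = 0.029803 rad, d = 189.93 km
Total = 1222.31 + 189.93 = 1412.23 km

1412 km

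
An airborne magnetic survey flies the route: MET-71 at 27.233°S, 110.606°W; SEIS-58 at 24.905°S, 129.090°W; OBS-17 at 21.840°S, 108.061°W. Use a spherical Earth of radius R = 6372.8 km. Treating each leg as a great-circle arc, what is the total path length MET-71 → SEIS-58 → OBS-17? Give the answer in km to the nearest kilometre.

4035 km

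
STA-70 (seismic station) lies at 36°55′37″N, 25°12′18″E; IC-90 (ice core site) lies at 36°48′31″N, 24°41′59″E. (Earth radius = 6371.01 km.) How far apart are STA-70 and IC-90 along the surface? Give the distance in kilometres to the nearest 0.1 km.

46.8 km

STA-70: φ = +36.92694°, λ = +25.20500°
IC-90: φ = +36.80861°, λ = +24.69972°
Δφ = -0.1183°,  Δλ = -0.5053°
a = sin²(Δφ/2) + cos φ₁ cos φ₂ sin²(Δλ/2) = 0.000014
c = 2·arcsin(√a) = 0.007351 rad = 0.4212°
d = R·c = 6371.01 × 0.007351 = 46.8 km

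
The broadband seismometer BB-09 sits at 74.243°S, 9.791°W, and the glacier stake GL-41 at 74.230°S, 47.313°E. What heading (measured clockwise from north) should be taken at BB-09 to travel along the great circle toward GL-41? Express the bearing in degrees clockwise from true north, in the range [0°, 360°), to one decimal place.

117.6°

Δλ = 57.1040°
y = sin Δλ · cos φ₂ = 0.228199
x = cos φ₁ sin φ₂ − sin φ₁ cos φ₂ cos Δλ = -0.119277
θ = atan2(y, x) = 117.5956° → 117.5956° (mod 360°)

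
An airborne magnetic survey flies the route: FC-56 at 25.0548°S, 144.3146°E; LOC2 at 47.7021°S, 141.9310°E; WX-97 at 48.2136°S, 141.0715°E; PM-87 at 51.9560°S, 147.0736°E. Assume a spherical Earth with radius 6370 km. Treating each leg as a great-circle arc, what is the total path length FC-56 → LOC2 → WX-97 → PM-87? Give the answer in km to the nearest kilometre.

FC-56→LOC2: c = 0.396638 rad, d = 2526.58 km
LOC2→WX-97: c = 0.013439 rad, d = 85.61 km
WX-97→PM-87: c = 0.093667 rad, d = 596.66 km
Total = 2526.58 + 85.61 + 596.66 = 3208.85 km

3209 km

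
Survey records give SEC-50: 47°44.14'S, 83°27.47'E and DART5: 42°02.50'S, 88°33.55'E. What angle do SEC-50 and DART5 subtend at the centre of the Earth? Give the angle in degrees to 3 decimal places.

6.741°

SEC-50: φ = -47.73567°, λ = +83.45783°
DART5: φ = -42.04167°, λ = +88.55917°
Δφ = 5.6940°,  Δλ = 5.1013°
a = sin²(Δφ/2) + cos φ₁ cos φ₂ sin²(Δλ/2) = 0.003456
c = 2·arcsin(√a) = 0.117647 rad = 6.7407°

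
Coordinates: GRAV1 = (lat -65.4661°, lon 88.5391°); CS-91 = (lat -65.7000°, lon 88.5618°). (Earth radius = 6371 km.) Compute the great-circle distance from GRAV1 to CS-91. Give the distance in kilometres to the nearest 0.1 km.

26.0 km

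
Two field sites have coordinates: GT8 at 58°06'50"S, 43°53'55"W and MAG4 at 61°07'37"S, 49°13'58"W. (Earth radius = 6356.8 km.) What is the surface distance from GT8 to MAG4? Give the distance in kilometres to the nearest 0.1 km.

448.4 km

GT8: φ = -58.11389°, λ = -43.89861°
MAG4: φ = -61.12694°, λ = -49.23278°
Δφ = -3.0131°,  Δλ = -5.3342°
a = sin²(Δφ/2) + cos φ₁ cos φ₂ sin²(Δλ/2) = 0.001244
c = 2·arcsin(√a) = 0.070541 rad = 4.0417°
d = R·c = 6356.8 × 0.070541 = 448.4 km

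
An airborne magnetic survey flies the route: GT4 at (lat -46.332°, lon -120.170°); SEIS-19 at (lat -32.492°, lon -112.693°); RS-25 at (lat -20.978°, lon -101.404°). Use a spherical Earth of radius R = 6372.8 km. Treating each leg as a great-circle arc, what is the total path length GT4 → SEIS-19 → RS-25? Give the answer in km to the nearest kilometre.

3366 km

GT4→SEIS-19: c = 0.261453 rad, d = 1666.19 km
SEIS-19→RS-25: c = 0.266728 rad, d = 1699.80 km
Total = 1666.19 + 1699.80 = 3365.99 km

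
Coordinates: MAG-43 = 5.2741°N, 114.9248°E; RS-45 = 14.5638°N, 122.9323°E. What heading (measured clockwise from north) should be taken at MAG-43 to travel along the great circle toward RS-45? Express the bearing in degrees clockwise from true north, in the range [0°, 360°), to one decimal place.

Δλ = 8.0075°
y = sin Δλ · cos φ₂ = 0.134827
x = cos φ₁ sin φ₂ − sin φ₁ cos φ₂ cos Δλ = 0.162294
θ = atan2(y, x) = 39.7183° → 39.7183° (mod 360°)

39.7°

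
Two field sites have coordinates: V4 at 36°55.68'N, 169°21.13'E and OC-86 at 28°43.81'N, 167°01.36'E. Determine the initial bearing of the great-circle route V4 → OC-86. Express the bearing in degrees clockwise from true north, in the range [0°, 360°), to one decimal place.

194.1°

V4: φ = +36.92800°, λ = +169.35217°
OC-86: φ = +28.73017°, λ = +167.02267°
Δλ = -2.3295°
y = sin Δλ · cos φ₂ = -0.035642
x = cos φ₁ sin φ₂ − sin φ₁ cos φ₂ cos Δλ = -0.142156
θ = atan2(y, x) = -165.9245° → 194.0755° (mod 360°)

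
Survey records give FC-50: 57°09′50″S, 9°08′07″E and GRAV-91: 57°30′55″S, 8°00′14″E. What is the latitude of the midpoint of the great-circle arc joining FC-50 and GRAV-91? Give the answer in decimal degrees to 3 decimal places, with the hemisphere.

57.341°S

FC-50: φ = -57.16389°, λ = +9.13528°
GRAV-91: φ = -57.51528°, λ = +8.00389°
Bx = cos φ₂ cos Δλ = 0.536970,  By = cos φ₂ sin Δλ = -0.010605
φₘ = atan2(sin φ₁ + sin φ₂, √((cos φ₁ + Bx)² + By²)) = -57.34085°
λₘ = λ₁ + atan2(By, cos φ₁ + Bx) = 8.57229°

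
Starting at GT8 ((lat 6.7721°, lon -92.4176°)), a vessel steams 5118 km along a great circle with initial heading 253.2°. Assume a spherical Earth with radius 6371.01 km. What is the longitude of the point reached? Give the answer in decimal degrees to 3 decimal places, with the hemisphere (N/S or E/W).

136.395°W

δ = d/R = 5118/6371.01 = 0.803326 rad
φ₂ = arcsin(sin φ₁ cos δ + cos φ₁ sin δ cos θ)
   = arcsin(0.11792·0.69432 + 0.99302·0.71967·-0.28903) = -7.16239°
λ₂ = λ₁ + atan2(sin θ sin δ cos φ₁, cos δ − sin φ₁ sin φ₂) = -136.39480°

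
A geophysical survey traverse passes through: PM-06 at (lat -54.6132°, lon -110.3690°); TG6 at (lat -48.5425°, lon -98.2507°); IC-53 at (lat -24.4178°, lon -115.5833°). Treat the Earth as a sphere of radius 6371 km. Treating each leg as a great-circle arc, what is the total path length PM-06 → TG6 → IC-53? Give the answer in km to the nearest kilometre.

4155 km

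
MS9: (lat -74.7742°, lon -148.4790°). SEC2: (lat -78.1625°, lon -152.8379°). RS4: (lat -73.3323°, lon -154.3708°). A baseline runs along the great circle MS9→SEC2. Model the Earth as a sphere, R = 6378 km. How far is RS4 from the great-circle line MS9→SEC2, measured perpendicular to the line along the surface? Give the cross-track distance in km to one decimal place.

δ₁₃ = central angle MS9→RS4 = 0.037806 rad  (haversine)
θ₁₃ = bearing MS9→RS4 = 308.834°,  θ₁₂ = bearing MS9→SEC2 = 194.642°
dₓₜ = R·arcsin(sin δ₁₃ · sin(θ₁₃ − θ₁₂)) = 6378·arcsin(0.03780·sin(114.192°)) = 219.940 km
|dₓₜ| = 219.940 km

219.9 km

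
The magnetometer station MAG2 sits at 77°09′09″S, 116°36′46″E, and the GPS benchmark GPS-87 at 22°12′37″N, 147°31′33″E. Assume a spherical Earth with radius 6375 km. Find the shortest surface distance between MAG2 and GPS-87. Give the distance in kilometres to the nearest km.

11245 km

MAG2: φ = -77.15250°, λ = +116.61278°
GPS-87: φ = +22.21028°, λ = +147.52583°
Δφ = 99.3628°,  Δλ = 30.9131°
a = sin²(Δφ/2) + cos φ₁ cos φ₂ sin²(Δλ/2) = 0.595964
c = 2·arcsin(√a) = 1.763922 rad = 101.0653°
d = R·c = 6375 × 1.763922 = 11245.0 km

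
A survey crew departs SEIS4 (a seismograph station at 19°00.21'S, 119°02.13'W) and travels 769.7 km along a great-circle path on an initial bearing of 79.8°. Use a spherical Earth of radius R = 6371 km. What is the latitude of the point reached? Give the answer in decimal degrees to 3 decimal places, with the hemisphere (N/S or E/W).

SEIS4: φ = -19.00350°, λ = -119.03550°
δ = d/R = 769.7/6371 = 0.120813 rad
φ₂ = arcsin(sin φ₁ cos δ + cos φ₁ sin δ cos θ)
   = arcsin(-0.32563·0.99271 + 0.94550·0.12052·0.17708) = -17.64230°
λ₂ = λ₁ + atan2(sin θ sin δ cos φ₁, cos δ − sin φ₁ sin φ₂) = -111.88542°

17.642°S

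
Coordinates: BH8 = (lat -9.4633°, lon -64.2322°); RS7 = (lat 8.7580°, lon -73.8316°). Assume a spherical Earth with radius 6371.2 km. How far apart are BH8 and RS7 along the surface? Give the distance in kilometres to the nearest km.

Δφ = 18.2213°,  Δλ = -9.5994°
a = sin²(Δφ/2) + cos φ₁ cos φ₂ sin²(Δλ/2) = 0.031897
c = 2·arcsin(√a) = 0.359123 rad = 20.5763°
d = R·c = 6371.2 × 0.359123 = 2288.0 km

2288 km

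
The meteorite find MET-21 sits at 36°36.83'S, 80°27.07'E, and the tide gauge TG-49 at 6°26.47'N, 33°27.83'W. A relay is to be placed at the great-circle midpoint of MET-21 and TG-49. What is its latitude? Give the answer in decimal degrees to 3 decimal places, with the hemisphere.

MET-21: φ = -36.61383°, λ = +80.45117°
TG-49: φ = +6.44117°, λ = -33.46383°
Bx = cos φ₂ cos Δλ = -0.402822,  By = cos φ₂ sin Δλ = -0.908377
φₘ = atan2(sin φ₁ + sin φ₂, √((cos φ₁ + Bx)² + By²)) = -26.00781°
λₘ = λ₁ + atan2(By, cos φ₁ + Bx) = 14.20940°

26.008°S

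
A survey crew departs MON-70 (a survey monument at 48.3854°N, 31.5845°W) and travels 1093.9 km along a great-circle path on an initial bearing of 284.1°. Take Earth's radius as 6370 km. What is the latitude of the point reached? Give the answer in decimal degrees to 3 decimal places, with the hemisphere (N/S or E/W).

49.843°N

δ = d/R = 1093.9/6370 = 0.171727 rad
φ₂ = arcsin(sin φ₁ cos δ + cos φ₁ sin δ cos θ)
   = arcsin(0.74763·0.98529 + 0.66412·0.17088·0.24362) = 49.84291°
λ₂ = λ₁ + atan2(sin θ sin δ cos φ₁, cos δ − sin φ₁ sin φ₂) = -46.47664°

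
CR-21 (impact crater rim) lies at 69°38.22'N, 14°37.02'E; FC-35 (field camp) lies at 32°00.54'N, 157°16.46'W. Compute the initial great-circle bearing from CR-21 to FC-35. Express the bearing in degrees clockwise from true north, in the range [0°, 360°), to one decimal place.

CR-21: φ = +69.63700°, λ = +14.61700°
FC-35: φ = +32.00900°, λ = -157.27433°
Δλ = -171.8913°
y = sin Δλ · cos φ₂ = -0.119606
x = cos φ₁ sin φ₂ − sin φ₁ cos φ₂ cos Δλ = 0.971466
θ = atan2(y, x) = -7.0189° → 352.9811° (mod 360°)

353.0°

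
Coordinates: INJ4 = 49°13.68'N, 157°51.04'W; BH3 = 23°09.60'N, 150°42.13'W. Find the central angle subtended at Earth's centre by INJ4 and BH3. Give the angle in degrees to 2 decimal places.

INJ4: φ = +49.22800°, λ = -157.85067°
BH3: φ = +23.16000°, λ = -150.70217°
Δφ = -26.0680°,  Δλ = 7.1485°
a = sin²(Δφ/2) + cos φ₁ cos φ₂ sin²(Δλ/2) = 0.053197
c = 2·arcsin(√a) = 0.465480 rad = 26.6701°

26.67°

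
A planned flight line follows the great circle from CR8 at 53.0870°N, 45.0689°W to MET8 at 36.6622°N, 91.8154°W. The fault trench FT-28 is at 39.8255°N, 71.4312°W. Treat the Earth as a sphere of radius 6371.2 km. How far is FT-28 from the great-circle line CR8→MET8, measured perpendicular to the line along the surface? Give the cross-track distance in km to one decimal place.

748.5 km

δ₁₃ = central angle CR8→FT-28 = 0.388802 rad  (haversine)
θ₁₃ = bearing CR8→FT-28 = 244.108°,  θ₁₂ = bearing CR8→MET8 = 262.119°
dₓₜ = R·arcsin(sin δ₁₃ · sin(θ₁₃ − θ₁₂)) = 6371.2·arcsin(0.37908·sin(-18.012°)) = -748.521 km
|dₓₜ| = 748.521 km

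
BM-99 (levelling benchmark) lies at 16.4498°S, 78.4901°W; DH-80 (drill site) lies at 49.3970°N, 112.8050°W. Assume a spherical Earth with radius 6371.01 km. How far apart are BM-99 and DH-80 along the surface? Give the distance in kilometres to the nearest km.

8063 km

Δφ = 65.8468°,  Δλ = -34.3149°
a = sin²(Δφ/2) + cos φ₁ cos φ₂ sin²(Δλ/2) = 0.349729
c = 2·arcsin(√a) = 1.265536 rad = 72.5099°
d = R·c = 6371.01 × 1.265536 = 8062.7 km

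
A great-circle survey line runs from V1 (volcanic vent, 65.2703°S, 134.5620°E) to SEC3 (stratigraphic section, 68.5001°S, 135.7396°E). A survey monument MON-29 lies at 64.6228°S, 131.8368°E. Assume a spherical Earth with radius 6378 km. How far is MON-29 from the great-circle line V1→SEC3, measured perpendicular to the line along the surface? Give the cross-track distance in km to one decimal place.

δ₁₃ = central angle V1→MON-29 = 0.023093 rad  (haversine)
θ₁₃ = bearing V1→MON-29 = 298.057°,  θ₁₂ = bearing V1→SEC3 = 172.395°
dₓₜ = R·arcsin(sin δ₁₃ · sin(θ₁₃ − θ₁₂)) = 6378·arcsin(0.02309·sin(125.662°)) = 119.661 km
|dₓₜ| = 119.661 km

119.7 km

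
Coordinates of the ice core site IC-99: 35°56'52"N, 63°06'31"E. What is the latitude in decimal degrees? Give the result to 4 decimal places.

35° + 56′/60 + 52″/3600 = 35 + 0.93333 + 0.01444 = 35.9478°

35.9478°N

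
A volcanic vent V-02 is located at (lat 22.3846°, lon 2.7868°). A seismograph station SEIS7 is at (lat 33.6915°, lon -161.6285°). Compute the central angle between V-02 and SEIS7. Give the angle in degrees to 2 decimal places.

121.99°

Δφ = 11.3069°,  Δλ = -164.4153°
a = sin²(Δφ/2) + cos φ₁ cos φ₂ sin²(Δλ/2) = 0.764903
c = 2·arcsin(√a) = 2.129168 rad = 121.9923°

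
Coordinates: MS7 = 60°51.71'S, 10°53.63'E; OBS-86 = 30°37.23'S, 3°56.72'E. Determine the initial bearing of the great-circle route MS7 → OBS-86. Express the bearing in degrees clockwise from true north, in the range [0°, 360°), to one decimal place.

MS7: φ = -60.86183°, λ = +10.89383°
OBS-86: φ = -30.62050°, λ = +3.94533°
Δλ = -6.9485°
y = sin Δλ · cos φ₂ = -0.104108
x = cos φ₁ sin φ₂ − sin φ₁ cos φ₂ cos Δλ = 0.498123
θ = atan2(y, x) = -11.8049° → 348.1951° (mod 360°)

348.2°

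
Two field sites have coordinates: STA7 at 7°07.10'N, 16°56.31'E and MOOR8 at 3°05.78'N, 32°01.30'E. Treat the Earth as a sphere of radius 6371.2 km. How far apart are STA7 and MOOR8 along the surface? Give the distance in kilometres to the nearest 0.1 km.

STA7: φ = +7.11833°, λ = +16.93850°
MOOR8: φ = +3.09633°, λ = +32.02167°
Δφ = -4.0220°,  Δλ = 15.0832°
a = sin²(Δφ/2) + cos φ₁ cos φ₂ sin²(Δλ/2) = 0.018299
c = 2·arcsin(√a) = 0.271380 rad = 15.5490°
d = R·c = 6371.2 × 0.271380 = 1729.0 km

1729.0 km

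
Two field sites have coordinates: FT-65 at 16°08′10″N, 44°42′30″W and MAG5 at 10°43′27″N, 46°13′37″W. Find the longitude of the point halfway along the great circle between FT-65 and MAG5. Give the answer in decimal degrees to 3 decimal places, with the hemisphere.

FT-65: φ = +16.13611°, λ = -44.70833°
MAG5: φ = +10.72417°, λ = -46.22694°
Bx = cos φ₂ cos Δλ = 0.982189,  By = cos φ₂ sin Δλ = -0.026039
φₘ = atan2(sin φ₁ + sin φ₂, √((cos φ₁ + Bx)² + By²)) = 13.43128°
λₘ = λ₁ + atan2(By, cos φ₁ + Bx) = -45.47621°

45.476°W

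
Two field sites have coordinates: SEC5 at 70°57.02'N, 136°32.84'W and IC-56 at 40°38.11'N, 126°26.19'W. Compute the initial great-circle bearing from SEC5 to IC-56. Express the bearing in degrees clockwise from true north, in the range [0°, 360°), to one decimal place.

SEC5: φ = +70.95033°, λ = -136.54733°
IC-56: φ = +40.63517°, λ = -126.43650°
Δλ = 10.1108°
y = sin Δλ · cos φ₂ = 0.133222
x = cos φ₁ sin φ₂ − sin φ₁ cos φ₂ cos Δλ = -0.493616
θ = atan2(y, x) = 164.8963° → 164.8963° (mod 360°)

164.9°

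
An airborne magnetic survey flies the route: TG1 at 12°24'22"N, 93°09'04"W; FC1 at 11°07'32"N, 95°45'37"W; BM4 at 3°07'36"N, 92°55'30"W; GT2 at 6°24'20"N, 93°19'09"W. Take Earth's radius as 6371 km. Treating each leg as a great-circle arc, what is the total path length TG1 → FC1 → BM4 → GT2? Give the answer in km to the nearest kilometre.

TG1: φ = +12.40611°, λ = -93.15111°
FC1: φ = +11.12556°, λ = -95.76028°
BM4: φ = +3.12667°, λ = -92.92500°
GT2: φ = +6.40556°, λ = -93.31917°
TG1→FC1: c = 0.049869 rad, d = 317.72 km
FC1→BM4: c = 0.147977 rad, d = 942.76 km
BM4→GT2: c = 0.057636 rad, d = 367.20 km
Total = 317.72 + 942.76 + 367.20 = 1627.68 km

1628 km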